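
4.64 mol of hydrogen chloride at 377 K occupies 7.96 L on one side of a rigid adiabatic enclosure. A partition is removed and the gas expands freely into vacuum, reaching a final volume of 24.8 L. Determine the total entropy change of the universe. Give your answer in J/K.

ΔS_universe = 43.8 J/K

No heat is exchanged and no work is done, so the ideal-gas temperature stays constant.
Entropy is a state function; using a reversible isothermal path, ΔS_gas = nR ln(V₂/V₁) = 4.64 × 8.314 × ln(24.8/7.96) = 43.8 J/K.
The insulated surroundings exchange no heat, so ΔS_surr = 0 and ΔS_universe = ΔS_gas.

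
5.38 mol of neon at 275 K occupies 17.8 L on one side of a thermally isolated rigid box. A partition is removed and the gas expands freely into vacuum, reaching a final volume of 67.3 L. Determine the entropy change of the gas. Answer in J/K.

For an ideal gas in free expansion Q = 0 and W = 0, so T is unchanged.
Entropy is a state function; using a reversible isothermal path, ΔS_gas = nR ln(V₂/V₁) = 5.38 × 8.314 × ln(67.3/17.8) = 59.5 J/K.

ΔS_gas = 59.5 J/K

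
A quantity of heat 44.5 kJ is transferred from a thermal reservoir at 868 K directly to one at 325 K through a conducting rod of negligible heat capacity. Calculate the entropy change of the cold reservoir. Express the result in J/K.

ΔS_cold = 137 J/K

The cold reservoir gains heat Q, so ΔS_cold = +Q/T_C = 44500/325 = 137 J/K.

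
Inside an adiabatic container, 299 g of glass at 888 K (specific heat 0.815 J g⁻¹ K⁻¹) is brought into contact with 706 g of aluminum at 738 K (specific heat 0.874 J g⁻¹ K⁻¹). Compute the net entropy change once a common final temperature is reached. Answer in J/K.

ΔS_total = 3.07 J/K

Energy balance: T_f = (m₁c₁T₁ + m₂c₂T₂)/(m₁c₁ + m₂c₂) = 780.47 K.
ΔS₁ = m₁c₁ ln(T_f/T₁) = 243.685 × ln(780.47/888) = -31.45 J/K.
ΔS₂ = m₂c₂ ln(T_f/T₂) = 617.044 × ln(780.47/738) = 34.52 J/K.
ΔS_total = -31.45 + 34.52 = 3.07 J/K.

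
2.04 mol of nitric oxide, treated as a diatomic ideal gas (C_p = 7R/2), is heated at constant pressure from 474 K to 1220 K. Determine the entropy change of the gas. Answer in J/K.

At constant pressure, ΔS = nC_p ln(T₂/T₁) with C_p = 7R/2 = 29.1 J mol⁻¹ K⁻¹.
ΔS = 2.04 × 29.1 × ln(1220/474) = 56.1 J/K.

ΔS = 56.1 J/K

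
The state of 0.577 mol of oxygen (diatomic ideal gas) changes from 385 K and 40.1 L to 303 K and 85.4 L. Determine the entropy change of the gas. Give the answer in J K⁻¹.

ΔS = 0.754 J/K

Entropy is a state function: ΔS = nC_V ln(T₂/T₁) + nR ln(V₂/V₁), with C_V = 5R/2 = 20.79 J mol⁻¹ K⁻¹ for a diatomic ideal gas.
ΔS = 0.577 × [20.79 × ln(303/385) + 8.314 × ln(85.4/40.1)] = 0.754 J/K.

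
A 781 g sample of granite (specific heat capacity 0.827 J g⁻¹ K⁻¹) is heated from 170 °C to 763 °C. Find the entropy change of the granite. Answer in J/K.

ΔS = 549 J/K

In kelvin: T₁ = 443.15 K, T₂ = 1036.15 K. ΔS = ∫dQ_rev/T = m c ln(T₂/T₁) = 781 × 0.827 × ln(1036.15/443.15) = 549 J/K.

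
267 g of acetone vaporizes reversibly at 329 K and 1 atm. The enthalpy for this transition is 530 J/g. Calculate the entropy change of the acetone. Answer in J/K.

ΔS = 430 J/K

Heat absorbed by the substance: Q = mL = 267 × 530 = 141510 J.
At constant T, ΔS = Q_rev/T = 141510 / 329 = 430 J/K.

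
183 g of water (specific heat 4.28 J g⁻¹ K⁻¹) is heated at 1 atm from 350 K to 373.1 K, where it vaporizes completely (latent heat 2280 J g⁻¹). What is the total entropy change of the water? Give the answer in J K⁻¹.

ΔS = 1170 J/K

Warming step: ΔS₁ = m c ln(T_tr/T_i) = 183 × 4.28 × ln(373.1/350) = 50.06 J/K.
Phase change: ΔS₂ = +mL/T_tr = 183 × 2280 / 373.1 = 1118 J/K.
ΔS_total = (50.06) + (1118) = 1170 J/K.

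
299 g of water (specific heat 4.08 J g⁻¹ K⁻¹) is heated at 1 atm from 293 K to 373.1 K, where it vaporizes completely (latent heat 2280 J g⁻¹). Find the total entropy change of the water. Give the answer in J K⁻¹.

ΔS = 2120 J/K

Warming step: ΔS₁ = m c ln(T_tr/T_i) = 299 × 4.08 × ln(373.1/293) = 294.8 J/K.
Phase change: ΔS₂ = +mL/T_tr = 299 × 2280 / 373.1 = 1827 J/K.
ΔS_total = (294.8) + (1827) = 2120 J/K.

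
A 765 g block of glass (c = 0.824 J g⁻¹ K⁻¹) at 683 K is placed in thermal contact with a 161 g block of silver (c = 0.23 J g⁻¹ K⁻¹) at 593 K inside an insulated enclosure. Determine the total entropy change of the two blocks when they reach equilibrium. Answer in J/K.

Energy balance: T_f = (m₁c₁T₁ + m₂c₂T₂)/(m₁c₁ + m₂c₂) = 678.01 K.
ΔS₁ = m₁c₁ ln(T_f/T₁) = 630.36 × ln(678.01/683) = -4.626 J/K.
ΔS₂ = m₂c₂ ln(T_f/T₂) = 37.03 × ln(678.01/593) = 4.961 J/K.
ΔS_total = -4.626 + 4.961 = 0.335 J/K.

ΔS_total = 0.335 J/K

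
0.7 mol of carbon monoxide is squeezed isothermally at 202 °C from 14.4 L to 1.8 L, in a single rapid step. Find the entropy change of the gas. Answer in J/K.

Entropy is a state function, so ΔS_gas depends only on the end states.
For an isothermal ideal gas ΔS_gas = nR ln(V₂/V₁) = 0.7 × 8.314 × ln(1.8/14.4) = -12.1 J/K.

ΔS_gas = -12.1 J/K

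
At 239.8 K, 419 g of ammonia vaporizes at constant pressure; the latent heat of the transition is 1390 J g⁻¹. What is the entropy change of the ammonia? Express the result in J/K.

Heat absorbed by the substance: Q = mL = 419 × 1390 = 582410 J.
At constant T, ΔS = Q_rev/T = 582410 / 239.8 = 2430 J/K.

ΔS = 2430 J/K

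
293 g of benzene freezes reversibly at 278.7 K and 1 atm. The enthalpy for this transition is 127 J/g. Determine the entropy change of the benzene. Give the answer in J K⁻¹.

ΔS = -134 J/K

Heat released by the substance: Q = −mL = −293 × 127 = −37211 J.
At constant T, ΔS = Q_rev/T = −37211 / 278.7 = -134 J/K.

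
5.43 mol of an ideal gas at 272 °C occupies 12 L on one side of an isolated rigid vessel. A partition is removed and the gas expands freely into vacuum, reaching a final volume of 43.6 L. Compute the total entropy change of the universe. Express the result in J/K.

For an ideal gas in free expansion Q = 0 and W = 0, so T is unchanged.
Entropy is a state function; using a reversible isothermal path, ΔS_gas = nR ln(V₂/V₁) = 5.43 × 8.314 × ln(43.6/12) = 58.2 J/K.
The insulated surroundings exchange no heat, so ΔS_surr = 0 and ΔS_universe = ΔS_gas.

ΔS_universe = 58.2 J/K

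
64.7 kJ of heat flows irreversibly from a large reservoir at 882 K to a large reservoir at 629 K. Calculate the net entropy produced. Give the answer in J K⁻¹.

ΔS_total = 29.5 J/K

ΔS_hot = −Q/T_H = −64700/882 = -73.36 J/K and ΔS_cold = +Q/T_C = 64700/629 = 102.9 J/K.
ΔS_total = -73.36 + 102.9 = 29.5 J/K, positive as the second law requires.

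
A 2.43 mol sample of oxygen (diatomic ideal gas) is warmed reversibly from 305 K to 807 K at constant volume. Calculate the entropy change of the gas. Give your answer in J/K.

ΔS = 49.1 J/K

At constant volume, ΔS = nC_V ln(T₂/T₁) with C_V = 5R/2 = 20.79 J mol⁻¹ K⁻¹.
ΔS = 2.43 × 20.79 × ln(807/305) = 49.1 J/K.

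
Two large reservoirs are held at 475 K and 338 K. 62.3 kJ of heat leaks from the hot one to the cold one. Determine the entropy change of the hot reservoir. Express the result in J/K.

The hot reservoir loses heat Q, so ΔS_hot = −Q/T_H = −62300/475 = -131 J/K.

ΔS_hot = -131 J/K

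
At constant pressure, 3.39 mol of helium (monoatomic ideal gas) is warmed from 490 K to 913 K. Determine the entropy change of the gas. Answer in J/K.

ΔS = 43.9 J/K

At constant pressure, ΔS = nC_p ln(T₂/T₁) with C_p = 5R/2 = 20.79 J mol⁻¹ K⁻¹.
ΔS = 3.39 × 20.79 × ln(913/490) = 43.9 J/K.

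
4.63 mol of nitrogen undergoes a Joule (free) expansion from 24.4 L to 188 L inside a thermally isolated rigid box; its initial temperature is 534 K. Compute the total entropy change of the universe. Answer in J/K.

ΔS_universe = 78.6 J/K

For an ideal gas in free expansion Q = 0 and W = 0, so T is unchanged.
Entropy is a state function; using a reversible isothermal path, ΔS_gas = nR ln(V₂/V₁) = 4.63 × 8.314 × ln(188/24.4) = 78.6 J/K.
The insulated surroundings exchange no heat, so ΔS_surr = 0 and ΔS_universe = ΔS_gas.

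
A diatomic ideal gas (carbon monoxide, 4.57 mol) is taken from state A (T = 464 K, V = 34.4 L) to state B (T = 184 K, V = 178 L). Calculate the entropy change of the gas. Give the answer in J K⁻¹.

ΔS = -25.4 J/K

Entropy is a state function: ΔS = nC_V ln(T₂/T₁) + nR ln(V₂/V₁), with C_V = 5R/2 = 20.79 J mol⁻¹ K⁻¹ for a diatomic ideal gas.
ΔS = 4.57 × [20.79 × ln(184/464) + 8.314 × ln(178/34.4)] = -25.4 J/K.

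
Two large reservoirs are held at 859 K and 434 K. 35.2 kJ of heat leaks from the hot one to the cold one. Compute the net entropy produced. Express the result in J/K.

ΔS_hot = −Q/T_H = −35200/859 = -40.98 J/K and ΔS_cold = +Q/T_C = 35200/434 = 81.11 J/K.
ΔS_total = -40.98 + 81.11 = 40.1 J/K, positive as the second law requires.

ΔS_total = 40.1 J/K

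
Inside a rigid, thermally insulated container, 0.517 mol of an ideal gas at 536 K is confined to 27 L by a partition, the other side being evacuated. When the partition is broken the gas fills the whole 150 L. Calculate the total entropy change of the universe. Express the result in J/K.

No heat is exchanged and no work is done, so the ideal-gas temperature stays constant.
Entropy is a state function; using a reversible isothermal path, ΔS_gas = nR ln(V₂/V₁) = 0.517 × 8.314 × ln(150/27) = 7.37 J/K.
The insulated surroundings exchange no heat, so ΔS_surr = 0 and ΔS_universe = ΔS_gas.

ΔS_universe = 7.37 J/K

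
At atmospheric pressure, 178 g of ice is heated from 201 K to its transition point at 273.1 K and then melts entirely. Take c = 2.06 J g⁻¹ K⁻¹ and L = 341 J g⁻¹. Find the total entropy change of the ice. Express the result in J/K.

ΔS = 335 J/K

Warming step: ΔS₁ = m c ln(T_tr/T_i) = 178 × 2.06 × ln(273.1/201) = 112.4 J/K.
Phase change: ΔS₂ = +mL/T_tr = 178 × 341 / 273.1 = 222.3 J/K.
ΔS_total = (112.4) + (222.3) = 335 J/K.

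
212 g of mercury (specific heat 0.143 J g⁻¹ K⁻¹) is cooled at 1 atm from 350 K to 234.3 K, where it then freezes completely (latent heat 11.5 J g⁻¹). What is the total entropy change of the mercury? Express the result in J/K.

ΔS = -22.6 J/K

Cooling step: ΔS₁ = m c ln(T_tr/T_i) = 212 × 0.143 × ln(234.3/350) = -12.17 J/K.
Phase change: ΔS₂ = −mL/T_tr = −212 × 11.5 / 234.3 = -10.41 J/K.
ΔS_total = (-12.17) + (-10.41) = -22.6 J/K.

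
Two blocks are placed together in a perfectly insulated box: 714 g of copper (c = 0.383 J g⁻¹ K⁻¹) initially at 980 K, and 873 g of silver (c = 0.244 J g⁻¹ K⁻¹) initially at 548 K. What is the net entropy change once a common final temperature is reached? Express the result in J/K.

ΔS_total = 19.5 J/K

Energy balance: T_f = (m₁c₁T₁ + m₂c₂T₂)/(m₁c₁ + m₂c₂) = 790.84 K.
ΔS₁ = m₁c₁ ln(T_f/T₁) = 273.462 × ln(790.84/980) = -58.65 J/K.
ΔS₂ = m₂c₂ ln(T_f/T₂) = 213.012 × ln(790.84/548) = 78.14 J/K.
ΔS_total = -58.65 + 78.14 = 19.5 J/K.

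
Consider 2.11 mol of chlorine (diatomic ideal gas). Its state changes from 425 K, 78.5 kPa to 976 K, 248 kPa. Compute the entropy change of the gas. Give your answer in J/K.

ΔS = nC_p ln(T₂/T₁) − nR ln(P₂/P₁), with C_p = 7R/2 = 29.1 J mol⁻¹ K⁻¹ for a diatomic ideal gas.
ΔS = 2.11 × [29.1 × ln(976/425) − 8.314 × ln(248/78.5)] = 30.9 J/K.

ΔS = 30.9 J/K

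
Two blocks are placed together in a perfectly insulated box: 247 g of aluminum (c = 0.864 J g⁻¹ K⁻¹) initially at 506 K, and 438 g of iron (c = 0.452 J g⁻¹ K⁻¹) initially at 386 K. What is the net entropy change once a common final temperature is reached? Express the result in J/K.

Energy balance: T_f = (m₁c₁T₁ + m₂c₂T₂)/(m₁c₁ + m₂c₂) = 448.25 K.
ΔS₁ = m₁c₁ ln(T_f/T₁) = 213.408 × ln(448.25/506) = -25.86 J/K.
ΔS₂ = m₂c₂ ln(T_f/T₂) = 197.976 × ln(448.25/386) = 29.6 J/K.
ΔS_total = -25.86 + 29.6 = 3.74 J/K.

ΔS_total = 3.74 J/K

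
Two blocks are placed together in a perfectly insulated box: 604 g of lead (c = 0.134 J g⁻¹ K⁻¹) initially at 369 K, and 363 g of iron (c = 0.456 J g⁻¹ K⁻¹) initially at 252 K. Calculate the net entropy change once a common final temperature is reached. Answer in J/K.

Energy balance: T_f = (m₁c₁T₁ + m₂c₂T₂)/(m₁c₁ + m₂c₂) = 290.42 K.
ΔS₁ = m₁c₁ ln(T_f/T₁) = 80.936 × ln(290.42/369) = -19.38 J/K.
ΔS₂ = m₂c₂ ln(T_f/T₂) = 165.528 × ln(290.42/252) = 23.49 J/K.
ΔS_total = -19.38 + 23.49 = 4.11 J/K.

ΔS_total = 4.11 J/K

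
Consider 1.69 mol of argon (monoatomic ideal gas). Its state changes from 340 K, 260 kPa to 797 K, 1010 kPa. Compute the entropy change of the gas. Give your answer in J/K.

ΔS = nC_p ln(T₂/T₁) − nR ln(P₂/P₁), with C_p = 5R/2 = 20.79 J mol⁻¹ K⁻¹ for a monoatomic ideal gas.
ΔS = 1.69 × [20.79 × ln(797/340) − 8.314 × ln(1010/260)] = 10.9 J/K.

ΔS = 10.9 J/K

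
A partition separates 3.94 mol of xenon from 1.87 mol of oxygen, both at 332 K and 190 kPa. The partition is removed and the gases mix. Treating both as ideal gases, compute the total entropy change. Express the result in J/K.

Mole fractions: x_A = 3.94/5.81 = 0.678, x_B = 0.322.
ΔS_mix = −R(n_A ln x_A + n_B ln x_B) = −8.314 × (3.94 ln 0.678 + 1.87 ln 0.322) = 30.3 J/K.

ΔS_mix = 30.3 J/K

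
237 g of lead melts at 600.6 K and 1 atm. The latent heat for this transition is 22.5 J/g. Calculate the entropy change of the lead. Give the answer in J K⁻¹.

ΔS = 8.88 J/K

Heat absorbed by the substance: Q = mL = 237 × 22.5 = 5332.5 J.
At constant T, ΔS = Q_rev/T = 5332.5 / 600.6 = 8.88 J/K.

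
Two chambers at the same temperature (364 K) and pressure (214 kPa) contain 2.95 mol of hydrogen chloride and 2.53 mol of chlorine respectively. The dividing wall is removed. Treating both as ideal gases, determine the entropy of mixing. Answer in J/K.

Mole fractions: x_A = 2.95/5.48 = 0.538, x_B = 0.462.
ΔS_mix = −R(n_A ln x_A + n_B ln x_B) = −8.314 × (2.95 ln 0.538 + 2.53 ln 0.462) = 31.4 J/K.

ΔS_mix = 31.4 J/K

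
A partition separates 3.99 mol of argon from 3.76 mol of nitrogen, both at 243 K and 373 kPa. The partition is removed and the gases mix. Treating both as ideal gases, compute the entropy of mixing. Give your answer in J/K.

Mole fractions: x_A = 3.99/7.75 = 0.515, x_B = 0.485.
ΔS_mix = −R(n_A ln x_A + n_B ln x_B) = −8.314 × (3.99 ln 0.515 + 3.76 ln 0.485) = 44.6 J/K.

ΔS_mix = 44.6 J/K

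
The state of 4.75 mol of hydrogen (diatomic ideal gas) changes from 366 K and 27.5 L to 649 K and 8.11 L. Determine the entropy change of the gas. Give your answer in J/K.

ΔS = 8.33 J/K

Entropy is a state function: ΔS = nC_V ln(T₂/T₁) + nR ln(V₂/V₁), with C_V = 5R/2 = 20.79 J mol⁻¹ K⁻¹ for a diatomic ideal gas.
ΔS = 4.75 × [20.79 × ln(649/366) + 8.314 × ln(8.11/27.5)] = 8.33 J/K.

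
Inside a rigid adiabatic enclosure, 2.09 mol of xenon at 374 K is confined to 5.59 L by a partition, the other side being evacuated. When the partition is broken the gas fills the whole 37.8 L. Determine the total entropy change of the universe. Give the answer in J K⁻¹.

ΔS_universe = 33.2 J/K

No heat is exchanged and no work is done, so the ideal-gas temperature stays constant.
Entropy is a state function; using a reversible isothermal path, ΔS_gas = nR ln(V₂/V₁) = 2.09 × 8.314 × ln(37.8/5.59) = 33.2 J/K.
The insulated surroundings exchange no heat, so ΔS_surr = 0 and ΔS_universe = ΔS_gas.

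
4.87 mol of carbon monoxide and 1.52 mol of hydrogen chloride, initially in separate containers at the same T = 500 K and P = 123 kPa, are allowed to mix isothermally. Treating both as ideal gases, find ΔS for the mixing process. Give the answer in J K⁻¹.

Mole fractions: x_A = 4.87/6.39 = 0.762, x_B = 0.238.
ΔS_mix = −R(n_A ln x_A + n_B ln x_B) = −8.314 × (4.87 ln 0.762 + 1.52 ln 0.238) = 29.1 J/K.

ΔS_mix = 29.1 J/K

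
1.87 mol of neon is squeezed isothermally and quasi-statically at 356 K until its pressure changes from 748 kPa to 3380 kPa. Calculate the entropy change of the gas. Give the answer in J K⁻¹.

ΔS_gas = -23.4 J/K

For an isothermal ideal gas ΔS_gas = nR ln(P₁/P₂) = 1.87 × 8.314 × ln(748/3380) = -23.4 J/K.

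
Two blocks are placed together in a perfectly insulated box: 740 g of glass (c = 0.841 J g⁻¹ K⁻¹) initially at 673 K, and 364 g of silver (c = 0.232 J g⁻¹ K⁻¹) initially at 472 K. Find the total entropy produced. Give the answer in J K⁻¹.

Energy balance: T_f = (m₁c₁T₁ + m₂c₂T₂)/(m₁c₁ + m₂c₂) = 648.98 K.
ΔS₁ = m₁c₁ ln(T_f/T₁) = 622.34 × ln(648.98/673) = -22.61 J/K.
ΔS₂ = m₂c₂ ln(T_f/T₂) = 84.448 × ln(648.98/472) = 26.89 J/K.
ΔS_total = -22.61 + 26.89 = 4.28 J/K.

ΔS_total = 4.28 J/K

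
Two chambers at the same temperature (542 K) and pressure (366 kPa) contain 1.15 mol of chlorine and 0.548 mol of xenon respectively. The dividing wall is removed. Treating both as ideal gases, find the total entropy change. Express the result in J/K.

Mole fractions: x_A = 1.15/1.7 = 0.677, x_B = 0.323.
ΔS_mix = −R(n_A ln x_A + n_B ln x_B) = −8.314 × (1.15 ln 0.677 + 0.548 ln 0.323) = 8.88 J/K.

ΔS_mix = 8.88 J/K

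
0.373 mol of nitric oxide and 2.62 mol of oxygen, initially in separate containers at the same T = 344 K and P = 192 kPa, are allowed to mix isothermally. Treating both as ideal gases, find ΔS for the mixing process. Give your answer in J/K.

ΔS_mix = 9.36 J/K

Mole fractions: x_A = 0.373/2.99 = 0.125, x_B = 0.875.
ΔS_mix = −R(n_A ln x_A + n_B ln x_B) = −8.314 × (0.373 ln 0.125 + 2.62 ln 0.875) = 9.36 J/K.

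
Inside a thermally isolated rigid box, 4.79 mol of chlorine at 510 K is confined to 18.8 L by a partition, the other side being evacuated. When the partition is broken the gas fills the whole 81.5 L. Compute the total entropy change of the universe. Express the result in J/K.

For an ideal gas in free expansion Q = 0 and W = 0, so T is unchanged.
Entropy is a state function; using a reversible isothermal path, ΔS_gas = nR ln(V₂/V₁) = 4.79 × 8.314 × ln(81.5/18.8) = 58.4 J/K.
The insulated surroundings exchange no heat, so ΔS_surr = 0 and ΔS_universe = ΔS_gas.

ΔS_universe = 58.4 J/K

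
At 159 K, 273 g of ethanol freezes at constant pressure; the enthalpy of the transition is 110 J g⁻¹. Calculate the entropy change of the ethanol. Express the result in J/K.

Heat released by the substance: Q = −mL = −273 × 110 = −30030 J.
At constant T, ΔS = Q_rev/T = −30030 / 159 = -189 J/K.

ΔS = -189 J/K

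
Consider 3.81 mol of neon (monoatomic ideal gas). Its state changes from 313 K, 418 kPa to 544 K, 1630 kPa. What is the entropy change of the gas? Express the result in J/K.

ΔS = 0.666 J/K

ΔS = nC_p ln(T₂/T₁) − nR ln(P₂/P₁), with C_p = 5R/2 = 20.79 J mol⁻¹ K⁻¹ for a monoatomic ideal gas.
ΔS = 3.81 × [20.79 × ln(544/313) − 8.314 × ln(1630/418)] = 0.666 J/K.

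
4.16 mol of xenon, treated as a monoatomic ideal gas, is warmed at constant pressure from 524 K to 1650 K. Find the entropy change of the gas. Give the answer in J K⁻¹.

ΔS = 99.2 J/K

At constant pressure, ΔS = nC_p ln(T₂/T₁) with C_p = 5R/2 = 20.79 J mol⁻¹ K⁻¹.
ΔS = 4.16 × 20.79 × ln(1650/524) = 99.2 J/K.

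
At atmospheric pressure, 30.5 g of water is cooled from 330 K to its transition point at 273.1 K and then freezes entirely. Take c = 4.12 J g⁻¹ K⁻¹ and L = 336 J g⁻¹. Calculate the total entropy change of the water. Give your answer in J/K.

ΔS = -61.3 J/K

Cooling step: ΔS₁ = m c ln(T_tr/T_i) = 30.5 × 4.12 × ln(273.1/330) = -23.78 J/K.
Phase change: ΔS₂ = −mL/T_tr = −30.5 × 336 / 273.1 = -37.52 J/K.
ΔS_total = (-23.78) + (-37.52) = -61.3 J/K.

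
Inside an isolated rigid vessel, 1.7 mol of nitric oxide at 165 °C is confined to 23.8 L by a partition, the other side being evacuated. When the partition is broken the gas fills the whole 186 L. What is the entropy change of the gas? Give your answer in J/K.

For an ideal gas in free expansion Q = 0 and W = 0, so T is unchanged.
Entropy is a state function; using a reversible isothermal path, ΔS_gas = nR ln(V₂/V₁) = 1.7 × 8.314 × ln(186/23.8) = 29.1 J/K.

ΔS_gas = 29.1 J/K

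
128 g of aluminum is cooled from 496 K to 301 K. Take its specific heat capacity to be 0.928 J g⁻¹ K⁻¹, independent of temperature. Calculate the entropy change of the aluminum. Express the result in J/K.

ΔS = -59.3 J/K

ΔS = ∫dQ_rev/T = m c ln(T₂/T₁) = 128 × 0.928 × ln(301/496) = -59.3 J/K.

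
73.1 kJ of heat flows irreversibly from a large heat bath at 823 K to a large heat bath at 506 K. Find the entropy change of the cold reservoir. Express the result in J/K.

The cold reservoir gains heat Q, so ΔS_cold = +Q/T_C = 73100/506 = 144 J/K.

ΔS_cold = 144 J/K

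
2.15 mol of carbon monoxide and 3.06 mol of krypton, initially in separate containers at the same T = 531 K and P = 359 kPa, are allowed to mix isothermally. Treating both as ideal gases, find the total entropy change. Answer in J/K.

Mole fractions: x_A = 2.15/5.21 = 0.413, x_B = 0.587.
ΔS_mix = −R(n_A ln x_A + n_B ln x_B) = −8.314 × (2.15 ln 0.413 + 3.06 ln 0.587) = 29.4 J/K.

ΔS_mix = 29.4 J/K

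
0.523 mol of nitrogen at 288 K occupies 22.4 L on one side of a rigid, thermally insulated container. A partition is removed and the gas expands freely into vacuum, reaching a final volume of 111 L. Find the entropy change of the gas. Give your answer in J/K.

For an ideal gas in free expansion Q = 0 and W = 0, so T is unchanged.
Entropy is a state function; using a reversible isothermal path, ΔS_gas = nR ln(V₂/V₁) = 0.523 × 8.314 × ln(111/22.4) = 6.96 J/K.

ΔS_gas = 6.96 J/K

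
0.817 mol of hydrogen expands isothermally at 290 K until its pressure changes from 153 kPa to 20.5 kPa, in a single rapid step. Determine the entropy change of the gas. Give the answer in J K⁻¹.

ΔS_gas = 13.7 J/K

Entropy is a state function, so ΔS_gas depends only on the end states.
For an isothermal ideal gas ΔS_gas = nR ln(P₁/P₂) = 0.817 × 8.314 × ln(153/20.5) = 13.7 J/K.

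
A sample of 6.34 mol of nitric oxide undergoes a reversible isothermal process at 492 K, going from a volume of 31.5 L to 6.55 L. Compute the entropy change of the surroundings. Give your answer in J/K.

ΔS_surr = 82.8 J/K

For an isothermal ideal gas ΔS_gas = nR ln(V₂/V₁) = 6.34 × 8.314 × ln(6.55/31.5) = -82.8 J/K.
The process is reversible, so ΔS_surr = −ΔS_gas = 82.8 J/K and ΔS_universe = 0.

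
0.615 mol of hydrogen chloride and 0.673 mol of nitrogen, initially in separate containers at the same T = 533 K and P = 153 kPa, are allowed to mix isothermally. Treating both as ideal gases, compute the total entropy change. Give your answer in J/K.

Mole fractions: x_A = 0.615/1.29 = 0.477, x_B = 0.523.
ΔS_mix = −R(n_A ln x_A + n_B ln x_B) = −8.314 × (0.615 ln 0.477 + 0.673 ln 0.523) = 7.41 J/K.

ΔS_mix = 7.41 J/K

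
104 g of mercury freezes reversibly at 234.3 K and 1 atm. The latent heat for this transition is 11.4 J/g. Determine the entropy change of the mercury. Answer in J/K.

ΔS = -5.06 J/K

Heat released by the substance: Q = −mL = −104 × 11.4 = −1185.6 J.
At constant T, ΔS = Q_rev/T = −1185.6 / 234.3 = -5.06 J/K.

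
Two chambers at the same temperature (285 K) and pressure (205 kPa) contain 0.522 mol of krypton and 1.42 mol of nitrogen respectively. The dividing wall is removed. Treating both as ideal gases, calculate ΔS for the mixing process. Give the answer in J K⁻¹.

Mole fractions: x_A = 0.522/1.94 = 0.269, x_B = 0.731.
ΔS_mix = −R(n_A ln x_A + n_B ln x_B) = −8.314 × (0.522 ln 0.269 + 1.42 ln 0.731) = 9.4 J/K.

ΔS_mix = 9.4 J/K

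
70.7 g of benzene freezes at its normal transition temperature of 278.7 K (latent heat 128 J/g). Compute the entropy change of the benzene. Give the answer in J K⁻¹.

Heat released by the substance: Q = −mL = −70.7 × 128 = −9049.6 J.
At constant T, ΔS = Q_rev/T = −9049.6 / 278.7 = -32.5 J/K.

ΔS = -32.5 J/K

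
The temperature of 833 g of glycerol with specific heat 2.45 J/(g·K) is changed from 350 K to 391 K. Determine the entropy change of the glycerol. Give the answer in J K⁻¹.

ΔS = ∫dQ_rev/T = m c ln(T₂/T₁) = 833 × 2.45 × ln(391/350) = 226 J/K.

ΔS = 226 J/K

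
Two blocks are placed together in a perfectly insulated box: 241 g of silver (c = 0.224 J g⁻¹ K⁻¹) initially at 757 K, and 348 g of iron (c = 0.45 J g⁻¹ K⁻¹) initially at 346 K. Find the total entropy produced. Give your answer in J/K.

Energy balance: T_f = (m₁c₁T₁ + m₂c₂T₂)/(m₁c₁ + m₂c₂) = 451.36 K.
ΔS₁ = m₁c₁ ln(T_f/T₁) = 53.984 × ln(451.36/757) = -27.91 J/K.
ΔS₂ = m₂c₂ ln(T_f/T₂) = 156.6 × ln(451.36/346) = 41.63 J/K.
ΔS_total = -27.91 + 41.63 = 13.7 J/K.

ΔS_total = 13.7 J/K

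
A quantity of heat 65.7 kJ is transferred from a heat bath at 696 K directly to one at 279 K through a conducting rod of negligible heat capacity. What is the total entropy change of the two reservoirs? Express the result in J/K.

ΔS_hot = −Q/T_H = −65700/696 = -94.4 J/K and ΔS_cold = +Q/T_C = 65700/279 = 235.5 J/K.
ΔS_total = -94.4 + 235.5 = 141 J/K, positive as the second law requires.

ΔS_total = 141 J/K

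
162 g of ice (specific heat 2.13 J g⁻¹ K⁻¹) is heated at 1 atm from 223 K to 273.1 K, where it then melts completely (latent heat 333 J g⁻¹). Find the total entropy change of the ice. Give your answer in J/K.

Warming step: ΔS₁ = m c ln(T_tr/T_i) = 162 × 2.13 × ln(273.1/223) = 69.93 J/K.
Phase change: ΔS₂ = +mL/T_tr = 162 × 333 / 273.1 = 197.5 J/K.
ΔS_total = (69.93) + (197.5) = 267 J/K.

ΔS = 267 J/K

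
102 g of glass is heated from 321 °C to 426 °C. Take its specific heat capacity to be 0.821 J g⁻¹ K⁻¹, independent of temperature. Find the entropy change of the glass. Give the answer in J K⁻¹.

ΔS = 13.6 J/K

In kelvin: T₁ = 594.15 K, T₂ = 699.15 K. ΔS = ∫dQ_rev/T = m c ln(T₂/T₁) = 102 × 0.821 × ln(699.15/594.15) = 13.6 J/K.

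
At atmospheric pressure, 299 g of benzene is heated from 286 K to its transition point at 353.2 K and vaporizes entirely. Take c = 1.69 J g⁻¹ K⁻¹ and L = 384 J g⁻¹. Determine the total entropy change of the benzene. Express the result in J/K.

Warming step: ΔS₁ = m c ln(T_tr/T_i) = 299 × 1.69 × ln(353.2/286) = 106.6 J/K.
Phase change: ΔS₂ = +mL/T_tr = 299 × 384 / 353.2 = 325.1 J/K.
ΔS_total = (106.6) + (325.1) = 432 J/K.

ΔS = 432 J/K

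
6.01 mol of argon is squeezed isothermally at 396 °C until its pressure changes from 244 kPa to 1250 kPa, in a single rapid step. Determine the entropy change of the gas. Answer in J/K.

ΔS_gas = -81.6 J/K

Entropy is a state function, so ΔS_gas depends only on the end states.
For an isothermal ideal gas ΔS_gas = nR ln(P₁/P₂) = 6.01 × 8.314 × ln(244/1250) = -81.6 J/K.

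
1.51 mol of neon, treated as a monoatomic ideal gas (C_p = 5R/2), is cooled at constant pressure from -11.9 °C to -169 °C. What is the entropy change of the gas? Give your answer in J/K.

ΔS = -28.9 J/K

In kelvin: T₁ = 261.25 K, T₂ = 104.15 K. At constant pressure, ΔS = nC_p ln(T₂/T₁) with C_p = 5R/2 = 20.79 J mol⁻¹ K⁻¹.
ΔS = 1.51 × 20.79 × ln(104.15/261.25) = -28.9 J/K.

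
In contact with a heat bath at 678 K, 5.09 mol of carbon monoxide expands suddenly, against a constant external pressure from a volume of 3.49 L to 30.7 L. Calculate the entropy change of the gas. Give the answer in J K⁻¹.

Entropy is a state function, so ΔS_gas depends only on the end states.
For an isothermal ideal gas ΔS_gas = nR ln(V₂/V₁) = 5.09 × 8.314 × ln(30.7/3.49) = 92 J/K.

ΔS_gas = 92 J/K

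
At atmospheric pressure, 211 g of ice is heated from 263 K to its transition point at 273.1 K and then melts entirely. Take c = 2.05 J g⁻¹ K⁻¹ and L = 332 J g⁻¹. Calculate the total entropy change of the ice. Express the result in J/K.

ΔS = 273 J/K

Warming step: ΔS₁ = m c ln(T_tr/T_i) = 211 × 2.05 × ln(273.1/263) = 16.3 J/K.
Phase change: ΔS₂ = +mL/T_tr = 211 × 332 / 273.1 = 256.5 J/K.
ΔS_total = (16.3) + (256.5) = 273 J/K.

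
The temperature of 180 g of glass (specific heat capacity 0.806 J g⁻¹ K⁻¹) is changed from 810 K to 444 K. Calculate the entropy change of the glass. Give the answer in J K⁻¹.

ΔS = ∫dQ_rev/T = m c ln(T₂/T₁) = 180 × 0.806 × ln(444/810) = -87.2 J/K.

ΔS = -87.2 J/K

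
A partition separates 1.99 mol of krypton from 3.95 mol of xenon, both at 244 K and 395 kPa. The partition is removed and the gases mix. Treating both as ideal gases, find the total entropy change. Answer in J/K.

ΔS_mix = 31.5 J/K

Mole fractions: x_A = 1.99/5.94 = 0.335, x_B = 0.665.
ΔS_mix = −R(n_A ln x_A + n_B ln x_B) = −8.314 × (1.99 ln 0.335 + 3.95 ln 0.665) = 31.5 J/K.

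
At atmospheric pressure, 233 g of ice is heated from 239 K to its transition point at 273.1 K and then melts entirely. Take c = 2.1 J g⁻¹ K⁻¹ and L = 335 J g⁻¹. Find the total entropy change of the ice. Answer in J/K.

ΔS = 351 J/K

Warming step: ΔS₁ = m c ln(T_tr/T_i) = 233 × 2.1 × ln(273.1/239) = 65.26 J/K.
Phase change: ΔS₂ = +mL/T_tr = 233 × 335 / 273.1 = 285.8 J/K.
ΔS_total = (65.26) + (285.8) = 351 J/K.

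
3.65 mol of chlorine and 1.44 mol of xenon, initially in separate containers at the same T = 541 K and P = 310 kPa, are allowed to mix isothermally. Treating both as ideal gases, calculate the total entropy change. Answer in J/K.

Mole fractions: x_A = 3.65/5.09 = 0.717, x_B = 0.283.
ΔS_mix = −R(n_A ln x_A + n_B ln x_B) = −8.314 × (3.65 ln 0.717 + 1.44 ln 0.283) = 25.2 J/K.

ΔS_mix = 25.2 J/K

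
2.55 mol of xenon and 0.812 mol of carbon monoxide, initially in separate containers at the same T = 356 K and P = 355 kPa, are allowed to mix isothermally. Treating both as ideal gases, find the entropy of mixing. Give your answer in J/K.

Mole fractions: x_A = 2.55/3.36 = 0.758, x_B = 0.242.
ΔS_mix = −R(n_A ln x_A + n_B ln x_B) = −8.314 × (2.55 ln 0.758 + 0.812 ln 0.242) = 15.5 J/K.

ΔS_mix = 15.5 J/K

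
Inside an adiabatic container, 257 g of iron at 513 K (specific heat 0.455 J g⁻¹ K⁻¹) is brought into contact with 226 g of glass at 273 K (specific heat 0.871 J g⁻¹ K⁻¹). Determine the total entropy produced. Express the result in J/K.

Energy balance: T_f = (m₁c₁T₁ + m₂c₂T₂)/(m₁c₁ + m₂c₂) = 362.44 K.
ΔS₁ = m₁c₁ ln(T_f/T₁) = 116.935 × ln(362.44/513) = -40.625 J/K.
ΔS₂ = m₂c₂ ln(T_f/T₂) = 196.846 × ln(362.44/273) = 55.783 J/K.
ΔS_total = -40.625 + 55.783 = 15.2 J/K.

ΔS_total = 15.2 J/K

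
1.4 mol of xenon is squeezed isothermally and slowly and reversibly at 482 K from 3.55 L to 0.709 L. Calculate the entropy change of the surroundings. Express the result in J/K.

ΔS_surr = 18.7 J/K

For an isothermal ideal gas ΔS_gas = nR ln(V₂/V₁) = 1.4 × 8.314 × ln(0.709/3.55) = -18.7 J/K.
The process is reversible, so ΔS_surr = −ΔS_gas = 18.7 J/K and ΔS_universe = 0.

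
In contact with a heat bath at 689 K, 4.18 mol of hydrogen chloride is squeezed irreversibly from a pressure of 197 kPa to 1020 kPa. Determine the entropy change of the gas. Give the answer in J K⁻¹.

ΔS_gas = -57.1 J/K

Entropy is a state function, so ΔS_gas depends only on the end states.
For an isothermal ideal gas ΔS_gas = nR ln(P₁/P₂) = 4.18 × 8.314 × ln(197/1020) = -57.1 J/K.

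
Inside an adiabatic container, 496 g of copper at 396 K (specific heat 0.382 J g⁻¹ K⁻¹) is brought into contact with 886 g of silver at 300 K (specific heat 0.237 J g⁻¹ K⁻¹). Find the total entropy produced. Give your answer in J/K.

Energy balance: T_f = (m₁c₁T₁ + m₂c₂T₂)/(m₁c₁ + m₂c₂) = 345.54 K.
ΔS₁ = m₁c₁ ln(T_f/T₁) = 189.472 × ln(345.54/396) = -25.83 J/K.
ΔS₂ = m₂c₂ ln(T_f/T₂) = 209.982 × ln(345.54/300) = 29.67 J/K.
ΔS_total = -25.83 + 29.67 = 3.84 J/K.

ΔS_total = 3.84 J/K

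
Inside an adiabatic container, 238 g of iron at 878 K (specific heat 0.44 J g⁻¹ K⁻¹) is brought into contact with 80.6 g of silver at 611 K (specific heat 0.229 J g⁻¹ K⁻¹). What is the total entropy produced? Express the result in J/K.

ΔS_total = 0.947 J/K

Energy balance: T_f = (m₁c₁T₁ + m₂c₂T₂)/(m₁c₁ + m₂c₂) = 837.99 K.
ΔS₁ = m₁c₁ ln(T_f/T₁) = 104.72 × ln(837.99/878) = -4.884 J/K.
ΔS₂ = m₂c₂ ln(T_f/T₂) = 18.4574 × ln(837.99/611) = 5.831 J/K.
ΔS_total = -4.884 + 5.831 = 0.947 J/K.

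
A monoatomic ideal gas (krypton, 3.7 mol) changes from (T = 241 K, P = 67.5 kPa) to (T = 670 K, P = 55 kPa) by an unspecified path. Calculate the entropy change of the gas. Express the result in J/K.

ΔS = 84.9 J/K

ΔS = nC_p ln(T₂/T₁) − nR ln(P₂/P₁), with C_p = 5R/2 = 20.79 J mol⁻¹ K⁻¹ for a monoatomic ideal gas.
ΔS = 3.7 × [20.79 × ln(670/241) − 8.314 × ln(55/67.5)] = 84.9 J/K.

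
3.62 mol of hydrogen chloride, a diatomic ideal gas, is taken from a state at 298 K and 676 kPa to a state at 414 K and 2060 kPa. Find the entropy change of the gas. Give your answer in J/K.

ΔS = 1.1 J/K

ΔS = nC_p ln(T₂/T₁) − nR ln(P₂/P₁), with C_p = 7R/2 = 29.1 J mol⁻¹ K⁻¹ for a diatomic ideal gas.
ΔS = 3.62 × [29.1 × ln(414/298) − 8.314 × ln(2060/676)] = 1.1 J/K.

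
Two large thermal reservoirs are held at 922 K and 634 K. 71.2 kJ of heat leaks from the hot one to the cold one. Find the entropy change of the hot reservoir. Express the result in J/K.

ΔS_hot = -77.2 J/K

The hot reservoir loses heat Q, so ΔS_hot = −Q/T_H = −71200/922 = -77.2 J/K.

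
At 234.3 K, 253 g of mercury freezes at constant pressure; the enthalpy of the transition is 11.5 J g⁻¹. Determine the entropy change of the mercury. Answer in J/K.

ΔS = -12.4 J/K

Heat released by the substance: Q = −mL = −253 × 11.5 = −2909.5 J.
At constant T, ΔS = Q_rev/T = −2909.5 / 234.3 = -12.4 J/K.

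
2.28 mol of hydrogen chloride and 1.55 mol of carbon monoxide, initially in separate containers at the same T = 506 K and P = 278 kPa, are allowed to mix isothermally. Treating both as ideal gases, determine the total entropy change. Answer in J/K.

Mole fractions: x_A = 2.28/3.83 = 0.595, x_B = 0.405.
ΔS_mix = −R(n_A ln x_A + n_B ln x_B) = −8.314 × (2.28 ln 0.595 + 1.55 ln 0.405) = 21.5 J/K.

ΔS_mix = 21.5 J/K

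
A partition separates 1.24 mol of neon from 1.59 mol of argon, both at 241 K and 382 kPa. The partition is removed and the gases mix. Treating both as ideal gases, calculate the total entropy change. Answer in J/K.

ΔS_mix = 16.1 J/K

Mole fractions: x_A = 1.24/2.83 = 0.438, x_B = 0.562.
ΔS_mix = −R(n_A ln x_A + n_B ln x_B) = −8.314 × (1.24 ln 0.438 + 1.59 ln 0.562) = 16.1 J/K.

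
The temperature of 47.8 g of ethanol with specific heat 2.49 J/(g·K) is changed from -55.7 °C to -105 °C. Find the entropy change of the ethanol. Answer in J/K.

ΔS = -30.6 J/K

In kelvin: T₁ = 217.45 K, T₂ = 168.15 K. ΔS = ∫dQ_rev/T = m c ln(T₂/T₁) = 47.8 × 2.49 × ln(168.15/217.45) = -30.6 J/K.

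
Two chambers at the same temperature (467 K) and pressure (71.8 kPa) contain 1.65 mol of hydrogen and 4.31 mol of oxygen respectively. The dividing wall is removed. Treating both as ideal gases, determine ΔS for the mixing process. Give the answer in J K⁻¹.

Mole fractions: x_A = 1.65/5.96 = 0.277, x_B = 0.723.
ΔS_mix = −R(n_A ln x_A + n_B ln x_B) = −8.314 × (1.65 ln 0.277 + 4.31 ln 0.723) = 29.2 J/K.

ΔS_mix = 29.2 J/K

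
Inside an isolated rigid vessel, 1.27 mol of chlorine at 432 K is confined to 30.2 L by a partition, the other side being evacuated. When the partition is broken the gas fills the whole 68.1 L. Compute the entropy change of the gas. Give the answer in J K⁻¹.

For an ideal gas in free expansion Q = 0 and W = 0, so T is unchanged.
Entropy is a state function; using a reversible isothermal path, ΔS_gas = nR ln(V₂/V₁) = 1.27 × 8.314 × ln(68.1/30.2) = 8.59 J/K.

ΔS_gas = 8.59 J/K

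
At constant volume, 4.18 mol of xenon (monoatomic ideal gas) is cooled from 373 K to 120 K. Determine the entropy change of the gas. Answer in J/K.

ΔS = -59.1 J/K

At constant volume, ΔS = nC_V ln(T₂/T₁) with C_V = 3R/2 = 12.47 J mol⁻¹ K⁻¹.
ΔS = 4.18 × 12.47 × ln(120/373) = -59.1 J/K.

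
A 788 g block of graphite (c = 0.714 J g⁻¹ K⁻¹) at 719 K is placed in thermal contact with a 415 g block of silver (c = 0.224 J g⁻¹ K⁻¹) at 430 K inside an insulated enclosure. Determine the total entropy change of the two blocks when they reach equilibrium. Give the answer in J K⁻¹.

ΔS_total = 9.32 J/K

Energy balance: T_f = (m₁c₁T₁ + m₂c₂T₂)/(m₁c₁ + m₂c₂) = 678.02 K.
ΔS₁ = m₁c₁ ln(T_f/T₁) = 562.632 × ln(678.02/719) = -33.017 J/K.
ΔS₂ = m₂c₂ ln(T_f/T₂) = 92.96 × ln(678.02/430) = 42.333 J/K.
ΔS_total = -33.017 + 42.333 = 9.32 J/K.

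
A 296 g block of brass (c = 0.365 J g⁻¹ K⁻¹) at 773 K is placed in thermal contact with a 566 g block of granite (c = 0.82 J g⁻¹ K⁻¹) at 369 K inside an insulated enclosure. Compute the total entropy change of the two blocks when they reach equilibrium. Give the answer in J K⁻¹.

ΔS_total = 27.6 J/K

Energy balance: T_f = (m₁c₁T₁ + m₂c₂T₂)/(m₁c₁ + m₂c₂) = 445.29 K.
ΔS₁ = m₁c₁ ln(T_f/T₁) = 108.04 × ln(445.29/773) = -59.59 J/K.
ΔS₂ = m₂c₂ ln(T_f/T₂) = 464.12 × ln(445.29/369) = 87.22 J/K.
ΔS_total = -59.59 + 87.22 = 27.6 J/K.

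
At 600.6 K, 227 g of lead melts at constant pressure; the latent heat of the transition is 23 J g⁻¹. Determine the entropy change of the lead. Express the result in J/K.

ΔS = 8.69 J/K

Heat absorbed by the substance: Q = mL = 227 × 23 = 5221 J.
At constant T, ΔS = Q_rev/T = 5221 / 600.6 = 8.69 J/K.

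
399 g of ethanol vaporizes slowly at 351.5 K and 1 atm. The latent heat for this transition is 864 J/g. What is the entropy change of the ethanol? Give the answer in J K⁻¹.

Heat absorbed by the substance: Q = mL = 399 × 864 = 344736 J.
At constant T, ΔS = Q_rev/T = 344736 / 351.5 = 981 J/K.

ΔS = 981 J/K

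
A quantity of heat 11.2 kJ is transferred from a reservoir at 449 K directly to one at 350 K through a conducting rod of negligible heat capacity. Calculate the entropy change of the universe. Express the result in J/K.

ΔS_total = 7.06 J/K

ΔS_hot = −Q/T_H = −11200/449 = -24.94 J/K and ΔS_cold = +Q/T_C = 11200/350 = 32 J/K.
ΔS_total = -24.94 + 32 = 7.06 J/K, positive as the second law requires.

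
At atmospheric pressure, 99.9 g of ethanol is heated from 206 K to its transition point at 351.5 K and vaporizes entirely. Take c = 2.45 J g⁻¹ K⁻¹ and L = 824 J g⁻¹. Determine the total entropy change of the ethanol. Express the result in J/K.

Warming step: ΔS₁ = m c ln(T_tr/T_i) = 99.9 × 2.45 × ln(351.5/206) = 130.8 J/K.
Phase change: ΔS₂ = +mL/T_tr = 99.9 × 824 / 351.5 = 234.2 J/K.
ΔS_total = (130.8) + (234.2) = 365 J/K.

ΔS = 365 J/K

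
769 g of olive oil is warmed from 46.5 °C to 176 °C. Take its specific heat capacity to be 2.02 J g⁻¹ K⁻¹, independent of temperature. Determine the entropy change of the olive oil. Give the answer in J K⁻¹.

In kelvin: T₁ = 319.65 K, T₂ = 449.15 K. ΔS = ∫dQ_rev/T = m c ln(T₂/T₁) = 769 × 2.02 × ln(449.15/319.65) = 528 J/K.

ΔS = 528 J/K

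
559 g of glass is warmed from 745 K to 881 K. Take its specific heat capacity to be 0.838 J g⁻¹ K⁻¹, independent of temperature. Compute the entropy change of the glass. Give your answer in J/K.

ΔS = ∫dQ_rev/T = m c ln(T₂/T₁) = 559 × 0.838 × ln(881/745) = 78.5 J/K.

ΔS = 78.5 J/K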